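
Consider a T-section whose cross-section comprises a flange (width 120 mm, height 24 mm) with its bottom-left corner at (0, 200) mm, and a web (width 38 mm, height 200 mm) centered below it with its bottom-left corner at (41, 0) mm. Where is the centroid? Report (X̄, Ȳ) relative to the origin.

X̄ = 60.00 mm, Ȳ = 130.78 mm

web: A = 38 × 200 = 7600.00, centroid at (60.00, 100.00).
flange: A = 120 × 24 = 2880.00, centroid at (60.00, 212.00).
ΣA = 10480.00 mm²
ΣAX̄ = (7600.00)(60.00) + (2880.00)(60.00) = 628800.00 mm³
ΣAȲ = (7600.00)(100.00) + (2880.00)(212.00) = 1370560.00 mm³
X̄ = 628800.00 / 10480.00 = 60.00 mm
Ȳ = 1370560.00 / 10480.00 = 130.78 mm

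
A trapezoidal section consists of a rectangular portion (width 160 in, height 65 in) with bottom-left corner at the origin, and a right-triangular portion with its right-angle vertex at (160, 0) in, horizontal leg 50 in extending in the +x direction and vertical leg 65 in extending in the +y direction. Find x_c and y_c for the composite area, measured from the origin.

x_c = 93.06 in, y_c = 31.04 in

rectangular portion: A = 160 × 65 = 10400.00, centroid at (80.00, 32.50).
triangular portion: A = ½·50·65 = 1625.00, centroid at (176.67, 21.67).
ΣA = 12025.00 in², ΣAx_c = 1119083.33 in³, ΣAy_c = 373208.33 in³.
x_c = 1119083.33/12025.00 = 93.06 in; y_c = 373208.33/12025.00 = 31.04 in.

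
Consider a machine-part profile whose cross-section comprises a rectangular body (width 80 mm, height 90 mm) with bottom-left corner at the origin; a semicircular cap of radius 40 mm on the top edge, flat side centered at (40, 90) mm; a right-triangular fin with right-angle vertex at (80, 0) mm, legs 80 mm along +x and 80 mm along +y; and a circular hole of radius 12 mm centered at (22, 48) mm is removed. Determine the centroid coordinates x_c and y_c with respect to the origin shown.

x_c = 57.77 mm, y_c = 52.68 mm

Part | A | x̄ᵢ | ȳᵢ | A·x̄ᵢ | A·ȳᵢ
rectangular body | 7200.00 | 40.00 | 45.00 | 288000.00 | 324000.00
semicircular top | 2513.27 | 40.00 | 106.98 | 100530.96 | 268861.34
triangular fin | 3200.00 | 106.67 | 26.67 | 341333.33 | 85333.33
hole | -452.39 | 22.00 | 48.00 | -9952.57 | -21714.69
Σ | 12460.88 |  |  | 719911.73 | 656479.98
x_c = 719911.73 / 12460.88 = 57.77 mm
y_c = 656479.98 / 12460.88 = 52.68 mm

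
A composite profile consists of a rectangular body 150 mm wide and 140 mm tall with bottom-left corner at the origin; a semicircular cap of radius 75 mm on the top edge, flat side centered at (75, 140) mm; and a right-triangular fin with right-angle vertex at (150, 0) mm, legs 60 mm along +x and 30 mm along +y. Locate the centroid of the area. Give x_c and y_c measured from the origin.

x_c = 77.78 mm, y_c = 97.52 mm

Part | A | x̄ᵢ | ȳᵢ | A·x̄ᵢ | A·ȳᵢ
rectangular body | 21000.00 | 75.00 | 70.00 | 1575000.00 | 1470000.00
semicircular top | 8835.73 | 75.00 | 171.83 | 662679.70 | 1518252.11
triangular fin | 900.00 | 170.00 | 10.00 | 153000.00 | 9000.00
Σ | 30735.73 |  |  | 2390679.70 | 2997252.11
x_c = 2390679.70 / 30735.73 = 77.78 mm
y_c = 2997252.11 / 30735.73 = 97.52 mm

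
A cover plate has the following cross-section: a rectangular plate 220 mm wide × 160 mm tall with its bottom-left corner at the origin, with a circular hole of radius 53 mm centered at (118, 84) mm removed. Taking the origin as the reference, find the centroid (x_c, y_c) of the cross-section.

x_c = 107.32 mm, y_c = 78.66 mm

Part | A | x̄ᵢ | ȳᵢ | A·x̄ᵢ | A·ȳᵢ
plate | 35200.00 | 110.00 | 80.00 | 3872000.00 | 2816000.00
hole | -8824.73 | 118.00 | 84.00 | -1041318.58 | -741277.64
Σ | 26375.27 |  |  | 2830681.42 | 2074722.36
x_c = 2830681.42 / 26375.27 = 107.32 mm
y_c = 2074722.36 / 26375.27 = 78.66 mm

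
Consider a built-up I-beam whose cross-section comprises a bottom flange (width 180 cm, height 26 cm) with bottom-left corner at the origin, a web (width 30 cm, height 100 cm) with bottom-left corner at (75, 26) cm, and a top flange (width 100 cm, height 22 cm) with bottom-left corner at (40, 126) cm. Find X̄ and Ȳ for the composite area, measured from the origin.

X̄ = 90.00 cm, Ȳ = 59.74 cm

bottom flange: A = 180 × 26 = 4680.00, centroid at (90.00, 13.00).
web: A = 30 × 100 = 3000.00, centroid at (90.00, 76.00).
top flange: A = 100 × 22 = 2200.00, centroid at (90.00, 137.00).
ΣA = 9880.00 cm²
ΣAX̄ = (4680.00)(90.00) + (3000.00)(90.00) + (2200.00)(90.00) = 889200.00 cm³
ΣAȲ = (4680.00)(13.00) + (3000.00)(76.00) + (2200.00)(137.00) = 590240.00 cm³
X̄ = 889200.00 / 9880.00 = 90.00 cm
Ȳ = 590240.00 / 9880.00 = 59.74 cm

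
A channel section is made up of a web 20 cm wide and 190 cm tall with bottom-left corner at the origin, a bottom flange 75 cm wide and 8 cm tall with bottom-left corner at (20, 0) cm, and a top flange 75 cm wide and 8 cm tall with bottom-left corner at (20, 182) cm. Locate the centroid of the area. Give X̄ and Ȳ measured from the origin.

X̄ = 21.40 cm, Ȳ = 95.00 cm

Part | A | x̄ᵢ | ȳᵢ | A·x̄ᵢ | A·ȳᵢ
web | 3800.00 | 10.00 | 95.00 | 38000.00 | 361000.00
bottom flange | 600.00 | 57.50 | 4.00 | 34500.00 | 2400.00
top flange | 600.00 | 57.50 | 186.00 | 34500.00 | 111600.00
Σ | 5000.00 |  |  | 107000.00 | 475000.00
X̄ = 107000.00 / 5000.00 = 21.40 cm
Ȳ = 475000.00 / 5000.00 = 95.00 cm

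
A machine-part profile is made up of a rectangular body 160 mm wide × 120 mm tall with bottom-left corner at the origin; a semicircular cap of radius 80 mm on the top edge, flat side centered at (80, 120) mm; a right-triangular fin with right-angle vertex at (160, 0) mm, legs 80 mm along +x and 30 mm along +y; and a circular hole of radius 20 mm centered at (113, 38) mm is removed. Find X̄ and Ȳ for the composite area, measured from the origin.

X̄ = 82.96 mm, Ȳ = 91.24 mm

rectangular body: A = 160 × 120 = 19200.00, centroid at (80.00, 60.00).
semicircular top: A = ½π·80² = 10053.10, centroid at (80.00, 153.95).
triangular fin: A = ½·80·30 = 1200.00, centroid at (186.67, 10.00).
hole: A = −π·20² = -1256.64, centroid at (113.00, 38.00).
ΣA = 29196.46 mm², ΣAX̄ = 2422247.73 mm³, ΣAȲ = 2663952.70 mm³.
X̄ = 2422247.73/29196.46 = 82.96 mm; Ȳ = 2663952.70/29196.46 = 91.24 mm.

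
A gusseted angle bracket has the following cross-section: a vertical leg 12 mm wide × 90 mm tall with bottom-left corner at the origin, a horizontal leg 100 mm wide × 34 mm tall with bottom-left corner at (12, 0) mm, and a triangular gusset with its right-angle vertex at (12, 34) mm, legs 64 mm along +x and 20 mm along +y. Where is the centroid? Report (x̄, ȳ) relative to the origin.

x̄ = 46.60 mm, ȳ = 25.86 mm

vertical leg: A = 12 × 90 = 1080.00, centroid at (6.00, 45.00).
horizontal leg: A = 100 × 34 = 3400.00, centroid at (62.00, 17.00).
gusset: A = ½·64·20 = 640.00, centroid at (33.33, 40.67).
ΣA = 5120.00 mm², ΣAx̄ = 238613.33 mm³, ΣAȳ = 132426.67 mm³.
x̄ = 238613.33/5120.00 = 46.60 mm; ȳ = 132426.67/5120.00 = 25.86 mm.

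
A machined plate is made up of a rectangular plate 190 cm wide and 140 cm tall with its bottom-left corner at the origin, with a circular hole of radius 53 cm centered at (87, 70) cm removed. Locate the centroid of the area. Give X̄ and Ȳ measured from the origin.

X̄ = 98.97 cm, Ȳ = 70.00 cm

plate: A = 190 × 140 = 26600.00, centroid at (95.00, 70.00).
hole: A = −π·53² = -8824.73, centroid at (87.00, 70.00).
ΣA = 17775.27 cm², ΣAX̄ = 1759248.16 cm³, ΣAȲ = 1244268.64 cm³.
X̄ = 1759248.16/17775.27 = 98.97 cm; Ȳ = 1244268.64/17775.27 = 70.00 cm.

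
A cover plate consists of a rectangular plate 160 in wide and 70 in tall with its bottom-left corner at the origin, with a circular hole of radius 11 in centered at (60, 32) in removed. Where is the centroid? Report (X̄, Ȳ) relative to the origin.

plate: A = 160 × 70 = 11200.00, centroid at (80.00, 35.00).
hole: A = −π·11² = -380.13, centroid at (60.00, 32.00).
ΣA = 10819.87 in²
ΣAX̄ = (11200.00)(80.00) + (-380.13)(60.00) = 873192.04 in³
ΣAȲ = (11200.00)(35.00) + (-380.13)(32.00) = 379835.75 in³
X̄ = 873192.04 / 10819.87 = 80.70 in
Ȳ = 379835.75 / 10819.87 = 35.11 in

X̄ = 80.70 in, Ȳ = 35.11 in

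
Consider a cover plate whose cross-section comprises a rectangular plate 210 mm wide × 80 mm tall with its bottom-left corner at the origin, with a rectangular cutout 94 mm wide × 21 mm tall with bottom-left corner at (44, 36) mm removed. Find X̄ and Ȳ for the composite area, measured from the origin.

plate: A = 210 × 80 = 16800.00, centroid at (105.00, 40.00).
hole: A = −(94 × 21) = -1974.00, centroid at (91.00, 46.50).
ΣA = 14826.00 mm², ΣAX̄ = 1584366.00 mm³, ΣAȲ = 580209.00 mm³.
X̄ = 1584366.00/14826.00 = 106.86 mm; Ȳ = 580209.00/14826.00 = 39.13 mm.

X̄ = 106.86 mm, Ȳ = 39.13 mm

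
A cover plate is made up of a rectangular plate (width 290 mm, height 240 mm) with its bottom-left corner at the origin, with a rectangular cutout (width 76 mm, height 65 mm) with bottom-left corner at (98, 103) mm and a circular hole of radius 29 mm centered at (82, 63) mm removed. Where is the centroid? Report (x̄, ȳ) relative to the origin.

plate: A = 290 × 240 = 69600.00, centroid at (145.00, 120.00).
hole 1: A = −(76 × 65) = -4940.00, centroid at (136.00, 135.50).
hole 2: A = −π·29² = -2642.08, centroid at (82.00, 63.00).
ΣA = 62017.92 mm²
ΣAx̄ = (69600.00)(145.00) + (-4940.00)(136.00) + (-2642.08)(82.00) = 9203509.49 mm³
ΣAȳ = (69600.00)(120.00) + (-4940.00)(135.50) + (-2642.08)(63.00) = 7516179.00 mm³
x̄ = 9203509.49 / 62017.92 = 148.40 mm
ȳ = 7516179.00 / 62017.92 = 121.19 mm

x̄ = 148.40 mm, ȳ = 121.19 mm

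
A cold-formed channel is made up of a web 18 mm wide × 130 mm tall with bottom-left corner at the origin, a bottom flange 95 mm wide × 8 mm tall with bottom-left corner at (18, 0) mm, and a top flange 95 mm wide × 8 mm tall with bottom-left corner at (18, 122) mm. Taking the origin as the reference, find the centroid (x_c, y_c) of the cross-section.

web: A = 18 × 130 = 2340.00, centroid at (9.00, 65.00).
bottom flange: A = 95 × 8 = 760.00, centroid at (65.50, 4.00).
top flange: A = 95 × 8 = 760.00, centroid at (65.50, 126.00).
ΣA = 3860.00 mm²
ΣAx_c = (2340.00)(9.00) + (760.00)(65.50) + (760.00)(65.50) = 120620.00 mm³
ΣAy_c = (2340.00)(65.00) + (760.00)(4.00) + (760.00)(126.00) = 250900.00 mm³
x_c = 120620.00 / 3860.00 = 31.25 mm
y_c = 250900.00 / 3860.00 = 65.00 mm

x_c = 31.25 mm, y_c = 65.00 mm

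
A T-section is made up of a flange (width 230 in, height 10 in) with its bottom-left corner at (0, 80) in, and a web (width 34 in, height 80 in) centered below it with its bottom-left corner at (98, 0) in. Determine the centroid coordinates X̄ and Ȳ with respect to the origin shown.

X̄ = 115.00 in, Ȳ = 60.62 in

web: A = 34 × 80 = 2720.00, centroid at (115.00, 40.00).
flange: A = 230 × 10 = 2300.00, centroid at (115.00, 85.00).
ΣA = 5020.00 in², ΣAX̄ = 577300.00 in³, ΣAȲ = 304300.00 in³.
X̄ = 577300.00/5020.00 = 115.00 in; Ȳ = 304300.00/5020.00 = 60.62 in.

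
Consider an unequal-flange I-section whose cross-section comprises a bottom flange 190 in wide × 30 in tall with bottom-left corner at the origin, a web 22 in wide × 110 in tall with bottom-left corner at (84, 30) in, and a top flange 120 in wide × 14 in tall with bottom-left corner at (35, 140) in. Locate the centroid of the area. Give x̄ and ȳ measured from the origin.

bottom flange: A = 190 × 30 = 5700.00, centroid at (95.00, 15.00).
web: A = 22 × 110 = 2420.00, centroid at (95.00, 85.00).
top flange: A = 120 × 14 = 1680.00, centroid at (95.00, 147.00).
ΣA = 9800.00 in²
ΣAx̄ = (5700.00)(95.00) + (2420.00)(95.00) + (1680.00)(95.00) = 931000.00 in³
ΣAȳ = (5700.00)(15.00) + (2420.00)(85.00) + (1680.00)(147.00) = 538160.00 in³
x̄ = 931000.00 / 9800.00 = 95.00 in
ȳ = 538160.00 / 9800.00 = 54.91 in

x̄ = 95.00 in, ȳ = 54.91 in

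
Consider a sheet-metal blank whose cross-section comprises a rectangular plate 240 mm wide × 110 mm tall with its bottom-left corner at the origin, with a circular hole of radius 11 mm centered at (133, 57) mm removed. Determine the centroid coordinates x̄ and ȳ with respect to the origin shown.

Part | A | x̄ᵢ | ȳᵢ | A·x̄ᵢ | A·ȳᵢ
plate | 26400.00 | 120.00 | 55.00 | 3168000.00 | 1452000.00
hole | -380.13 | 133.00 | 57.00 | -50557.65 | -21667.56
Σ | 26019.87 |  |  | 3117442.35 | 1430332.44
x̄ = 3117442.35 / 26019.87 = 119.81 mm
ȳ = 1430332.44 / 26019.87 = 54.97 mm

x̄ = 119.81 mm, ȳ = 54.97 mm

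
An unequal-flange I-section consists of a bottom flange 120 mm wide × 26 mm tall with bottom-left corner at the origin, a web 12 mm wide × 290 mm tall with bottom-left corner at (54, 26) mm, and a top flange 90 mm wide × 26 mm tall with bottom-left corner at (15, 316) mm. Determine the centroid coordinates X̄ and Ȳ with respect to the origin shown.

Part | A | x̄ᵢ | ȳᵢ | A·x̄ᵢ | A·ȳᵢ
bottom flange | 3120.00 | 60.00 | 13.00 | 187200.00 | 40560.00
web | 3480.00 | 60.00 | 171.00 | 208800.00 | 595080.00
top flange | 2340.00 | 60.00 | 329.00 | 140400.00 | 769860.00
Σ | 8940.00 |  |  | 536400.00 | 1405500.00
X̄ = 536400.00 / 8940.00 = 60.00 mm
Ȳ = 1405500.00 / 8940.00 = 157.21 mm

X̄ = 60.00 mm, Ȳ = 157.21 mm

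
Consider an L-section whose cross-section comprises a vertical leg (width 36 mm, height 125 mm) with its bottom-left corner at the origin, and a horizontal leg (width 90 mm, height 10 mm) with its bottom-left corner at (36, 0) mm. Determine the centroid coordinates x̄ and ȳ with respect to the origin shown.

x̄ = 28.50 mm, ȳ = 52.92 mm

Part | A | x̄ᵢ | ȳᵢ | A·x̄ᵢ | A·ȳᵢ
vertical leg | 4500.00 | 18.00 | 62.50 | 81000.00 | 281250.00
horizontal leg | 900.00 | 81.00 | 5.00 | 72900.00 | 4500.00
Σ | 5400.00 |  |  | 153900.00 | 285750.00
x̄ = 153900.00 / 5400.00 = 28.50 mm
ȳ = 285750.00 / 5400.00 = 52.92 mm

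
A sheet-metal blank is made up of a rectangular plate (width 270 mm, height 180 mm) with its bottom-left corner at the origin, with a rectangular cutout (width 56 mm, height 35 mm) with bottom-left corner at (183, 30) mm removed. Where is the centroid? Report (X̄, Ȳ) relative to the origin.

X̄ = 131.81 mm, Ȳ = 91.79 mm

plate: A = 270 × 180 = 48600.00, centroid at (135.00, 90.00).
hole: A = −(56 × 35) = -1960.00, centroid at (211.00, 47.50).
ΣA = 46640.00 mm²
ΣAX̄ = (48600.00)(135.00) + (-1960.00)(211.00) = 6147440.00 mm³
ΣAȲ = (48600.00)(90.00) + (-1960.00)(47.50) = 4280900.00 mm³
X̄ = 6147440.00 / 46640.00 = 131.81 mm
Ȳ = 4280900.00 / 46640.00 = 91.79 mm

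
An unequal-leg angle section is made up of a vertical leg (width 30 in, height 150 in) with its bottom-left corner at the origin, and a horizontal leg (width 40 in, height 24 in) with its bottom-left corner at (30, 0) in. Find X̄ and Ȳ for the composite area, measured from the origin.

X̄ = 21.15 in, Ȳ = 63.92 in

vertical leg: A = 30 × 150 = 4500.00, centroid at (15.00, 75.00).
horizontal leg: A = 40 × 24 = 960.00, centroid at (50.00, 12.00).
ΣA = 5460.00 in²
ΣAX̄ = (4500.00)(15.00) + (960.00)(50.00) = 115500.00 in³
ΣAȲ = (4500.00)(75.00) + (960.00)(12.00) = 349020.00 in³
X̄ = 115500.00 / 5460.00 = 21.15 in
Ȳ = 349020.00 / 5460.00 = 63.92 in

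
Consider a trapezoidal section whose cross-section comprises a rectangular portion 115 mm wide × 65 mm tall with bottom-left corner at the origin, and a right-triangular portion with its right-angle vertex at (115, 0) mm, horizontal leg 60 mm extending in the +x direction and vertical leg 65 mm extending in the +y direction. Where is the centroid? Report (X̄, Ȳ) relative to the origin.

X̄ = 73.53 mm, Ȳ = 30.26 mm

rectangular portion: A = 115 × 65 = 7475.00, centroid at (57.50, 32.50).
triangular portion: A = ½·60·65 = 1950.00, centroid at (135.00, 21.67).
ΣA = 9425.00 mm²
ΣAX̄ = (7475.00)(57.50) + (1950.00)(135.00) = 693062.50 mm³
ΣAȲ = (7475.00)(32.50) + (1950.00)(21.67) = 285187.50 mm³
X̄ = 693062.50 / 9425.00 = 73.53 mm
Ȳ = 285187.50 / 9425.00 = 30.26 mm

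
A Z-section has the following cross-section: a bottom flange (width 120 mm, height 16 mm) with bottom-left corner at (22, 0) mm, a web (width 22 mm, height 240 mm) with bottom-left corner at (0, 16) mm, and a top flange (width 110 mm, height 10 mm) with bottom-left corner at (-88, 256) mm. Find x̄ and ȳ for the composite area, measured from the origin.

bottom flange: A = 120 × 16 = 1920.00, centroid at (82.00, 8.00).
web: A = 22 × 240 = 5280.00, centroid at (11.00, 136.00).
top flange: A = 110 × 10 = 1100.00, centroid at (-33.00, 261.00).
ΣA = 8300.00 mm²
ΣAx̄ = (1920.00)(82.00) + (5280.00)(11.00) + (1100.00)(-33.00) = 179220.00 mm³
ΣAȳ = (1920.00)(8.00) + (5280.00)(136.00) + (1100.00)(261.00) = 1020540.00 mm³
x̄ = 179220.00 / 8300.00 = 21.59 mm
ȳ = 1020540.00 / 8300.00 = 122.96 mm

x̄ = 21.59 mm, ȳ = 122.96 mm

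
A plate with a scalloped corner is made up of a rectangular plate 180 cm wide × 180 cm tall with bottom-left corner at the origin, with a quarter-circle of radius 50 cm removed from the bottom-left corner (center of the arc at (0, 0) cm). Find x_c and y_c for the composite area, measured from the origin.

x_c = 94.44 cm, y_c = 94.44 cm

plate: A = 180 × 180 = 32400.00, centroid at (90.00, 90.00).
removed quarter-circle: A = −¼π·50² = -1963.50, centroid at (21.22, 21.22).
ΣA = 30436.50 cm², ΣAx_c = 2874333.33 cm³, ΣAy_c = 2874333.33 cm³.
x_c = 2874333.33/30436.50 = 94.44 cm; y_c = 2874333.33/30436.50 = 94.44 cm.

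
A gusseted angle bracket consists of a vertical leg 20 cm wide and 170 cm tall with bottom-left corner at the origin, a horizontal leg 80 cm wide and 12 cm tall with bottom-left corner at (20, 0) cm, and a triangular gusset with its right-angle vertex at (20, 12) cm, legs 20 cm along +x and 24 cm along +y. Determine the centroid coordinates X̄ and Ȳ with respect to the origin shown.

X̄ = 21.30 cm, Ȳ = 65.12 cm

Part | A | x̄ᵢ | ȳᵢ | A·x̄ᵢ | A·ȳᵢ
vertical leg | 3400.00 | 10.00 | 85.00 | 34000.00 | 289000.00
horizontal leg | 960.00 | 60.00 | 6.00 | 57600.00 | 5760.00
gusset | 240.00 | 26.67 | 20.00 | 6400.00 | 4800.00
Σ | 4600.00 |  |  | 98000.00 | 299560.00
X̄ = 98000.00 / 4600.00 = 21.30 cm
Ȳ = 299560.00 / 4600.00 = 65.12 cm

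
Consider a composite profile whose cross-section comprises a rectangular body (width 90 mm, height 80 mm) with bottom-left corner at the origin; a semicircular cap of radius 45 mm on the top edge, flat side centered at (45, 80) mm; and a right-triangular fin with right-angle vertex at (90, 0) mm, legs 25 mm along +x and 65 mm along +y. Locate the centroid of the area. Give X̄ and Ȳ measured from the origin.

Part | A | x̄ᵢ | ȳᵢ | A·x̄ᵢ | A·ȳᵢ
rectangular body | 7200.00 | 45.00 | 40.00 | 324000.00 | 288000.00
semicircular top | 3180.86 | 45.00 | 99.10 | 143138.82 | 315219.00
triangular fin | 812.50 | 98.33 | 21.67 | 79895.83 | 17604.17
Σ | 11193.36 |  |  | 547034.65 | 620823.17
X̄ = 547034.65 / 11193.36 = 48.87 mm
Ȳ = 620823.17 / 11193.36 = 55.46 mm

X̄ = 48.87 mm, Ȳ = 55.46 mm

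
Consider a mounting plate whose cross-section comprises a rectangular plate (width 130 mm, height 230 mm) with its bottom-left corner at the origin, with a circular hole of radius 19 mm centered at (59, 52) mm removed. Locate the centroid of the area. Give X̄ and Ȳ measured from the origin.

plate: A = 130 × 230 = 29900.00, centroid at (65.00, 115.00).
hole: A = −π·19² = -1134.11, centroid at (59.00, 52.00).
ΣA = 28765.89 mm²
ΣAX̄ = (29900.00)(65.00) + (-1134.11)(59.00) = 1876587.22 mm³
ΣAȲ = (29900.00)(115.00) + (-1134.11)(52.00) = 3379526.02 mm³
X̄ = 1876587.22 / 28765.89 = 65.24 mm
Ȳ = 3379526.02 / 28765.89 = 117.48 mm

X̄ = 65.24 mm, Ȳ = 117.48 mm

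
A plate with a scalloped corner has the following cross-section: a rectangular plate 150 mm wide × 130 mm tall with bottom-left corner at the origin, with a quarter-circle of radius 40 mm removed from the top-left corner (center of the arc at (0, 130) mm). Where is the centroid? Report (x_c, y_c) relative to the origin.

plate: A = 150 × 130 = 19500.00, centroid at (75.00, 65.00).
removed quarter-circle: A = −¼π·40² = -1256.64, centroid at (16.98, 113.02).
ΣA = 18243.36 mm²
ΣAx_c = (19500.00)(75.00) + (-1256.64)(16.98) = 1441166.67 mm³
ΣAy_c = (19500.00)(65.00) + (-1256.64)(113.02) = 1125470.52 mm³
x_c = 1441166.67 / 18243.36 = 79.00 mm
y_c = 1125470.52 / 18243.36 = 61.69 mm

x_c = 79.00 mm, y_c = 61.69 mm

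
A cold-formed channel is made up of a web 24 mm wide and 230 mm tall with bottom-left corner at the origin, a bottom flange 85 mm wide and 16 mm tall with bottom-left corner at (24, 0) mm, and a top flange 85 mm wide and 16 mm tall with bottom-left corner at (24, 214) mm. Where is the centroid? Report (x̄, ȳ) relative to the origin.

x̄ = 29.99 mm, ȳ = 115.00 mm

web: A = 24 × 230 = 5520.00, centroid at (12.00, 115.00).
bottom flange: A = 85 × 16 = 1360.00, centroid at (66.50, 8.00).
top flange: A = 85 × 16 = 1360.00, centroid at (66.50, 222.00).
ΣA = 8240.00 mm²
ΣAx̄ = (5520.00)(12.00) + (1360.00)(66.50) + (1360.00)(66.50) = 247120.00 mm³
ΣAȳ = (5520.00)(115.00) + (1360.00)(8.00) + (1360.00)(222.00) = 947600.00 mm³
x̄ = 247120.00 / 8240.00 = 29.99 mm
ȳ = 947600.00 / 8240.00 = 115.00 mm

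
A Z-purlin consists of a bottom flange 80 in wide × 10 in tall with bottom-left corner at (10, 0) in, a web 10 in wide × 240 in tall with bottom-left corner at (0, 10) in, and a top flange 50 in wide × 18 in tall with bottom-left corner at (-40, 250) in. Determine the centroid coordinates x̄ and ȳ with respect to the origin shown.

bottom flange: A = 80 × 10 = 800.00, centroid at (50.00, 5.00).
web: A = 10 × 240 = 2400.00, centroid at (5.00, 130.00).
top flange: A = 50 × 18 = 900.00, centroid at (-15.00, 259.00).
ΣA = 4100.00 in², ΣAx̄ = 38500.00 in³, ΣAȳ = 549100.00 in³.
x̄ = 38500.00/4100.00 = 9.39 in; ȳ = 549100.00/4100.00 = 133.93 in.

x̄ = 9.39 in, ȳ = 133.93 in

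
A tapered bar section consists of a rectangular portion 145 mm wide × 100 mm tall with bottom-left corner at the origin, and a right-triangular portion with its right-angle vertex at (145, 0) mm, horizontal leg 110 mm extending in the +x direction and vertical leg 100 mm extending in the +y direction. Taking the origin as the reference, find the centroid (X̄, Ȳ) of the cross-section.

X̄ = 102.52 mm, Ȳ = 45.42 mm

rectangular portion: A = 145 × 100 = 14500.00, centroid at (72.50, 50.00).
triangular portion: A = ½·110·100 = 5500.00, centroid at (181.67, 33.33).
ΣA = 20000.00 mm², ΣAX̄ = 2050416.67 mm³, ΣAȲ = 908333.33 mm³.
X̄ = 2050416.67/20000.00 = 102.52 mm; Ȳ = 908333.33/20000.00 = 45.42 mm.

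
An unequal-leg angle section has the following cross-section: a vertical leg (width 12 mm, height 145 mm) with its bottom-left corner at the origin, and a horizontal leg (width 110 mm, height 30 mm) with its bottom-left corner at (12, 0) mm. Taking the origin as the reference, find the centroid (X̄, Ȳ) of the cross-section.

vertical leg: A = 12 × 145 = 1740.00, centroid at (6.00, 72.50).
horizontal leg: A = 110 × 30 = 3300.00, centroid at (67.00, 15.00).
ΣA = 5040.00 mm², ΣAX̄ = 231540.00 mm³, ΣAȲ = 175650.00 mm³.
X̄ = 231540.00/5040.00 = 45.94 mm; Ȳ = 175650.00/5040.00 = 34.85 mm.

X̄ = 45.94 mm, Ȳ = 34.85 mm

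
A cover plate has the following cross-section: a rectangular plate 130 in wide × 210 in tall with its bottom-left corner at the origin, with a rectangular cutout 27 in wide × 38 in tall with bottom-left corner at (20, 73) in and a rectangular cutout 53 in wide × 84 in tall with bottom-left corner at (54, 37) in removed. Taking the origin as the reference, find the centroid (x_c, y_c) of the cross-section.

x_c = 63.32 in, y_c = 110.92 in

plate: A = 130 × 210 = 27300.00, centroid at (65.00, 105.00).
hole 1: A = −(27 × 38) = -1026.00, centroid at (33.50, 92.00).
hole 2: A = −(53 × 84) = -4452.00, centroid at (80.50, 79.00).
ΣA = 21822.00 in²
ΣAx_c = (27300.00)(65.00) + (-1026.00)(33.50) + (-4452.00)(80.50) = 1381743.00 in³
ΣAy_c = (27300.00)(105.00) + (-1026.00)(92.00) + (-4452.00)(79.00) = 2420400.00 in³
x_c = 1381743.00 / 21822.00 = 63.32 in
y_c = 2420400.00 / 21822.00 = 110.92 in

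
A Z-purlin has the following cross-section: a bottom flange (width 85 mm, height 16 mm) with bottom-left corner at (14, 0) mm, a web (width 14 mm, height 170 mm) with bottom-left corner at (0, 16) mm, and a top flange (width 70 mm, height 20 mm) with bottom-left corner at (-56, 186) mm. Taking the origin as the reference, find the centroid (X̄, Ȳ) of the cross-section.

bottom flange: A = 85 × 16 = 1360.00, centroid at (56.50, 8.00).
web: A = 14 × 170 = 2380.00, centroid at (7.00, 101.00).
top flange: A = 70 × 20 = 1400.00, centroid at (-21.00, 196.00).
ΣA = 5140.00 mm², ΣAX̄ = 64100.00 mm³, ΣAȲ = 525660.00 mm³.
X̄ = 64100.00/5140.00 = 12.47 mm; Ȳ = 525660.00/5140.00 = 102.27 mm.

X̄ = 12.47 mm, Ȳ = 102.27 mm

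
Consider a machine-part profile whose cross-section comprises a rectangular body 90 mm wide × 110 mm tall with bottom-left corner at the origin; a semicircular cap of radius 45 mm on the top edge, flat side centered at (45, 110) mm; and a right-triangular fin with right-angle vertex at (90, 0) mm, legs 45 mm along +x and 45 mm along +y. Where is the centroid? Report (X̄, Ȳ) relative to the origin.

X̄ = 49.31 mm, Ȳ = 68.85 mm

rectangular body: A = 90 × 110 = 9900.00, centroid at (45.00, 55.00).
semicircular top: A = ½π·45² = 3180.86, centroid at (45.00, 129.10).
triangular fin: A = ½·45·45 = 1012.50, centroid at (105.00, 15.00).
ΣA = 14093.36 mm²
ΣAX̄ = (9900.00)(45.00) + (3180.86)(45.00) + (1012.50)(105.00) = 694951.32 mm³
ΣAȲ = (9900.00)(55.00) + (3180.86)(129.10) + (1012.50)(15.00) = 970332.38 mm³
X̄ = 694951.32 / 14093.36 = 49.31 mm
Ȳ = 970332.38 / 14093.36 = 68.85 mm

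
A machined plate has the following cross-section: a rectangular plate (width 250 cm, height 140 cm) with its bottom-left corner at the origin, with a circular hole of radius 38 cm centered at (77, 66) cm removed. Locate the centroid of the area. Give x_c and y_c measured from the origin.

plate: A = 250 × 140 = 35000.00, centroid at (125.00, 70.00).
hole: A = −π·38² = -4536.46, centroid at (77.00, 66.00).
ΣA = 30463.54 cm²
ΣAx_c = (35000.00)(125.00) + (-4536.46)(77.00) = 4025692.60 cm³
ΣAy_c = (35000.00)(70.00) + (-4536.46)(66.00) = 2150593.65 cm³
x_c = 4025692.60 / 30463.54 = 132.15 cm
y_c = 2150593.65 / 30463.54 = 70.60 cm

x_c = 132.15 cm, y_c = 70.60 cm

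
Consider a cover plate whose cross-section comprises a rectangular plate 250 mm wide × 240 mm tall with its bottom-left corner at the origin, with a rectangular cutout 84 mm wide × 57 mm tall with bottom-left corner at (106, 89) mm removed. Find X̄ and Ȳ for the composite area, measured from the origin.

Part | A | x̄ᵢ | ȳᵢ | A·x̄ᵢ | A·ȳᵢ
plate | 60000.00 | 125.00 | 120.00 | 7500000.00 | 7200000.00
hole | -4788.00 | 148.00 | 117.50 | -708624.00 | -562590.00
Σ | 55212.00 |  |  | 6791376.00 | 6637410.00
X̄ = 6791376.00 / 55212.00 = 123.01 mm
Ȳ = 6637410.00 / 55212.00 = 120.22 mm

X̄ = 123.01 mm, Ȳ = 120.22 mm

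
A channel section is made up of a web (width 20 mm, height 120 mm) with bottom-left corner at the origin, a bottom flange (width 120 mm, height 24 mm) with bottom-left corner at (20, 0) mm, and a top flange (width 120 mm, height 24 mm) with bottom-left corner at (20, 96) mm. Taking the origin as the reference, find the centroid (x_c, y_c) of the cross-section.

x_c = 59.41 mm, y_c = 60.00 mm

web: A = 20 × 120 = 2400.00, centroid at (10.00, 60.00).
bottom flange: A = 120 × 24 = 2880.00, centroid at (80.00, 12.00).
top flange: A = 120 × 24 = 2880.00, centroid at (80.00, 108.00).
ΣA = 8160.00 mm², ΣAx_c = 484800.00 mm³, ΣAy_c = 489600.00 mm³.
x_c = 484800.00/8160.00 = 59.41 mm; y_c = 489600.00/8160.00 = 60.00 mm.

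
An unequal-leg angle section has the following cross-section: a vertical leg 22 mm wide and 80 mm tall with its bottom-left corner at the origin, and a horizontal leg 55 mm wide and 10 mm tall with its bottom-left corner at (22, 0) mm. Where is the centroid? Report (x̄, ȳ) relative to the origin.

vertical leg: A = 22 × 80 = 1760.00, centroid at (11.00, 40.00).
horizontal leg: A = 55 × 10 = 550.00, centroid at (49.50, 5.00).
ΣA = 2310.00 mm²
ΣAx̄ = (1760.00)(11.00) + (550.00)(49.50) = 46585.00 mm³
ΣAȳ = (1760.00)(40.00) + (550.00)(5.00) = 73150.00 mm³
x̄ = 46585.00 / 2310.00 = 20.17 mm
ȳ = 73150.00 / 2310.00 = 31.67 mm

x̄ = 20.17 mm, ȳ = 31.67 mm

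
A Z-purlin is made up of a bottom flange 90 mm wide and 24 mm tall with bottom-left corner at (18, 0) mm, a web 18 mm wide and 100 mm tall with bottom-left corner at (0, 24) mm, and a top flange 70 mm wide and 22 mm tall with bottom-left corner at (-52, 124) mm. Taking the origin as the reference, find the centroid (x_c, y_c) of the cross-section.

bottom flange: A = 90 × 24 = 2160.00, centroid at (63.00, 12.00).
web: A = 18 × 100 = 1800.00, centroid at (9.00, 74.00).
top flange: A = 70 × 22 = 1540.00, centroid at (-17.00, 135.00).
ΣA = 5500.00 mm², ΣAx_c = 126100.00 mm³, ΣAy_c = 367020.00 mm³.
x_c = 126100.00/5500.00 = 22.93 mm; y_c = 367020.00/5500.00 = 66.73 mm.

x_c = 22.93 mm, y_c = 66.73 mm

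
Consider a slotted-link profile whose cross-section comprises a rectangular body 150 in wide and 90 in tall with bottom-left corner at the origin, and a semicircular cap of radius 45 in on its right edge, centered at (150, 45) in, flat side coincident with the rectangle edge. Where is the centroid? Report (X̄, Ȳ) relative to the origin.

Part | A | x̄ᵢ | ȳᵢ | A·x̄ᵢ | A·ȳᵢ
rectangular body | 13500.00 | 75.00 | 45.00 | 1012500.00 | 607500.00
semicircular end | 3180.86 | 169.10 | 45.00 | 537879.38 | 143138.82
Σ | 16680.86 |  |  | 1550379.38 | 750638.82
X̄ = 1550379.38 / 16680.86 = 92.94 in
Ȳ = 750638.82 / 16680.86 = 45.00 in

X̄ = 92.94 in, Ȳ = 45.00 in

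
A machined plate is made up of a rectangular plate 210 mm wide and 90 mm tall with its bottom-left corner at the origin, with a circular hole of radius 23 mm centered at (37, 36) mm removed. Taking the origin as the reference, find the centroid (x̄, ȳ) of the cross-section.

plate: A = 210 × 90 = 18900.00, centroid at (105.00, 45.00).
hole: A = −π·23² = -1661.90, centroid at (37.00, 36.00).
ΣA = 17238.10 mm², ΣAx̄ = 1923009.61 mm³, ΣAȳ = 790671.51 mm³.
x̄ = 1923009.61/17238.10 = 111.56 mm; ȳ = 790671.51/17238.10 = 45.87 mm.

x̄ = 111.56 mm, ȳ = 45.87 mm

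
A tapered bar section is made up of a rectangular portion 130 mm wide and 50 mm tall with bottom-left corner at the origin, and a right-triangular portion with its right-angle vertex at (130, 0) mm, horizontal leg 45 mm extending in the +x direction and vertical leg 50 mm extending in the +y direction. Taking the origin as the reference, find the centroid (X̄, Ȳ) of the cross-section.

X̄ = 76.80 mm, Ȳ = 23.77 mm

Part | A | x̄ᵢ | ȳᵢ | A·x̄ᵢ | A·ȳᵢ
rectangular portion | 6500.00 | 65.00 | 25.00 | 422500.00 | 162500.00
triangular portion | 1125.00 | 145.00 | 16.67 | 163125.00 | 18750.00
Σ | 7625.00 |  |  | 585625.00 | 181250.00
X̄ = 585625.00 / 7625.00 = 76.80 mm
Ȳ = 181250.00 / 7625.00 = 23.77 mm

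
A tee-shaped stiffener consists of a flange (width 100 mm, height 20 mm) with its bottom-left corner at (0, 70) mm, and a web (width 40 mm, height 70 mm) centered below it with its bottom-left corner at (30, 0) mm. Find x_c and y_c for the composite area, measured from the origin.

x_c = 50.00 mm, y_c = 53.75 mm

web: A = 40 × 70 = 2800.00, centroid at (50.00, 35.00).
flange: A = 100 × 20 = 2000.00, centroid at (50.00, 80.00).
ΣA = 4800.00 mm², ΣAx_c = 240000.00 mm³, ΣAy_c = 258000.00 mm³.
x_c = 240000.00/4800.00 = 50.00 mm; y_c = 258000.00/4800.00 = 53.75 mm.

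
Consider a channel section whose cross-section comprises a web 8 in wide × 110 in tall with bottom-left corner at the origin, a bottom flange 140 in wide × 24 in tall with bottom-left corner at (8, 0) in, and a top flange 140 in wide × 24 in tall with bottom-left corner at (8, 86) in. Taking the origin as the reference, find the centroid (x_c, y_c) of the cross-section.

x_c = 69.43 in, y_c = 55.00 in

Part | A | x̄ᵢ | ȳᵢ | A·x̄ᵢ | A·ȳᵢ
web | 880.00 | 4.00 | 55.00 | 3520.00 | 48400.00
bottom flange | 3360.00 | 78.00 | 12.00 | 262080.00 | 40320.00
top flange | 3360.00 | 78.00 | 98.00 | 262080.00 | 329280.00
Σ | 7600.00 |  |  | 527680.00 | 418000.00
x_c = 527680.00 / 7600.00 = 69.43 in
y_c = 418000.00 / 7600.00 = 55.00 in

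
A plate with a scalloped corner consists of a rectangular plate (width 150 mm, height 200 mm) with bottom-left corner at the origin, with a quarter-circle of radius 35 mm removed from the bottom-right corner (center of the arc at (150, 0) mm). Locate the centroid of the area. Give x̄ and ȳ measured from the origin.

x̄ = 73.01 mm, ȳ = 102.82 mm

Part | A | x̄ᵢ | ȳᵢ | A·x̄ᵢ | A·ȳᵢ
plate | 30000.00 | 75.00 | 100.00 | 2250000.00 | 3000000.00
removed quarter-circle | -962.11 | 135.15 | 14.85 | -130025.25 | -14291.67
Σ | 29037.89 |  |  | 2119974.75 | 2985708.33
x̄ = 2119974.75 / 29037.89 = 73.01 mm
ȳ = 2985708.33 / 29037.89 = 102.82 mm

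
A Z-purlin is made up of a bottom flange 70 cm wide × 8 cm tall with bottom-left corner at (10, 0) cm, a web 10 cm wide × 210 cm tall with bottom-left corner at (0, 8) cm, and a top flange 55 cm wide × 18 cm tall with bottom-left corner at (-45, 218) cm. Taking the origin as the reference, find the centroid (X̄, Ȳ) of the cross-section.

X̄ = 5.03 cm, Ȳ = 127.20 cm

Part | A | x̄ᵢ | ȳᵢ | A·x̄ᵢ | A·ȳᵢ
bottom flange | 560.00 | 45.00 | 4.00 | 25200.00 | 2240.00
web | 2100.00 | 5.00 | 113.00 | 10500.00 | 237300.00
top flange | 990.00 | -17.50 | 227.00 | -17325.00 | 224730.00
Σ | 3650.00 |  |  | 18375.00 | 464270.00
X̄ = 18375.00 / 3650.00 = 5.03 cm
Ȳ = 464270.00 / 3650.00 = 127.20 cm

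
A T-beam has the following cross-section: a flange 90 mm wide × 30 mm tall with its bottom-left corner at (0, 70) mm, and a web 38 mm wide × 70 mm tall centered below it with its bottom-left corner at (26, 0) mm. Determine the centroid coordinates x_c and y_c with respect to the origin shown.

web: A = 38 × 70 = 2660.00, centroid at (45.00, 35.00).
flange: A = 90 × 30 = 2700.00, centroid at (45.00, 85.00).
ΣA = 5360.00 mm²
ΣAx_c = (2660.00)(45.00) + (2700.00)(45.00) = 241200.00 mm³
ΣAy_c = (2660.00)(35.00) + (2700.00)(85.00) = 322600.00 mm³
x_c = 241200.00 / 5360.00 = 45.00 mm
y_c = 322600.00 / 5360.00 = 60.19 mm

x_c = 45.00 mm, y_c = 60.19 mm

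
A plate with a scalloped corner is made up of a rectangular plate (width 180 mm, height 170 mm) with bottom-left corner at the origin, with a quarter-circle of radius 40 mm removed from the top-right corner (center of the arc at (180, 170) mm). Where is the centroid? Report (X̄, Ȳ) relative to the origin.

X̄ = 86.87 mm, Ȳ = 82.09 mm

plate: A = 180 × 170 = 30600.00, centroid at (90.00, 85.00).
removed quarter-circle: A = −¼π·40² = -1256.64, centroid at (163.02, 153.02).
ΣA = 29343.36 mm², ΣAX̄ = 2549138.66 mm³, ΣAȲ = 2408705.03 mm³.
X̄ = 2549138.66/29343.36 = 86.87 mm; Ȳ = 2408705.03/29343.36 = 82.09 mm.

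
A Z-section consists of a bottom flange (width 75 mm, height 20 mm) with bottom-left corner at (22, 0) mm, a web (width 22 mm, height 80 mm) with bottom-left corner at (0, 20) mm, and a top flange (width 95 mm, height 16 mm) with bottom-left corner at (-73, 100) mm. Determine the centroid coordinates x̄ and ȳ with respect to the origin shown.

x̄ = 14.61 mm, ȳ = 59.57 mm

bottom flange: A = 75 × 20 = 1500.00, centroid at (59.50, 10.00).
web: A = 22 × 80 = 1760.00, centroid at (11.00, 60.00).
top flange: A = 95 × 16 = 1520.00, centroid at (-25.50, 108.00).
ΣA = 4780.00 mm², ΣAx̄ = 69850.00 mm³, ΣAȳ = 284760.00 mm³.
x̄ = 69850.00/4780.00 = 14.61 mm; ȳ = 284760.00/4780.00 = 59.57 mm.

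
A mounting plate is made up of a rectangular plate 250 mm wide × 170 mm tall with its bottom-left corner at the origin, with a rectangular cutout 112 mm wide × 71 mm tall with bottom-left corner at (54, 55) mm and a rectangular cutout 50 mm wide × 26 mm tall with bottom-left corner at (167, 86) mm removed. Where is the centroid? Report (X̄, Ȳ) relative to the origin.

X̄ = 125.97 mm, Ȳ = 83.14 mm

Part | A | x̄ᵢ | ȳᵢ | A·x̄ᵢ | A·ȳᵢ
plate | 42500.00 | 125.00 | 85.00 | 5312500.00 | 3612500.00
hole 1 | -7952.00 | 110.00 | 90.50 | -874720.00 | -719656.00
hole 2 | -1300.00 | 192.00 | 99.00 | -249600.00 | -128700.00
Σ | 33248.00 |  |  | 4188180.00 | 2764144.00
X̄ = 4188180.00 / 33248.00 = 125.97 mm
Ȳ = 2764144.00 / 33248.00 = 83.14 mm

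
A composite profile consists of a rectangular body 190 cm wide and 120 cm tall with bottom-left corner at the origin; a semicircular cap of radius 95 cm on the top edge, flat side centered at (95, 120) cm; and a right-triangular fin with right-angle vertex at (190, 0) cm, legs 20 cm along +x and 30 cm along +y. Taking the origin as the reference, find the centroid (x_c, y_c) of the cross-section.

Part | A | x̄ᵢ | ȳᵢ | A·x̄ᵢ | A·ȳᵢ
rectangular body | 22800.00 | 95.00 | 60.00 | 2166000.00 | 1368000.00
semicircular top | 14176.44 | 95.00 | 160.32 | 1346761.50 | 2272755.76
triangular fin | 300.00 | 196.67 | 10.00 | 59000.00 | 3000.00
Σ | 37276.44 |  |  | 3571761.50 | 3643755.76
x_c = 3571761.50 / 37276.44 = 95.82 cm
y_c = 3643755.76 / 37276.44 = 97.75 cm

x_c = 95.82 cm, y_c = 97.75 cm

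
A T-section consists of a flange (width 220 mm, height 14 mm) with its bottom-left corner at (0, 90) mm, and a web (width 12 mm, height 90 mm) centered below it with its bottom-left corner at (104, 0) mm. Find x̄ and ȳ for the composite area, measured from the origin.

web: A = 12 × 90 = 1080.00, centroid at (110.00, 45.00).
flange: A = 220 × 14 = 3080.00, centroid at (110.00, 97.00).
ΣA = 4160.00 mm², ΣAx̄ = 457600.00 mm³, ΣAȳ = 347360.00 mm³.
x̄ = 457600.00/4160.00 = 110.00 mm; ȳ = 347360.00/4160.00 = 83.50 mm.

x̄ = 110.00 mm, ȳ = 83.50 mm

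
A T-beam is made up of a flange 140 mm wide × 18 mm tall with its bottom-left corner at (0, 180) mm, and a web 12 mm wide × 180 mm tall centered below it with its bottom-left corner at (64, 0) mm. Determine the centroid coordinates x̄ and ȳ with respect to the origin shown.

x̄ = 70.00 mm, ȳ = 143.31 mm

web: A = 12 × 180 = 2160.00, centroid at (70.00, 90.00).
flange: A = 140 × 18 = 2520.00, centroid at (70.00, 189.00).
ΣA = 4680.00 mm²
ΣAx̄ = (2160.00)(70.00) + (2520.00)(70.00) = 327600.00 mm³
ΣAȳ = (2160.00)(90.00) + (2520.00)(189.00) = 670680.00 mm³
x̄ = 327600.00 / 4680.00 = 70.00 mm
ȳ = 670680.00 / 4680.00 = 143.31 mm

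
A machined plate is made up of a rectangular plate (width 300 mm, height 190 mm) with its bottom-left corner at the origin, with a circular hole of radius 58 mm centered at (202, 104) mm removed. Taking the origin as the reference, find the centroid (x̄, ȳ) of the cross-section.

plate: A = 300 × 190 = 57000.00, centroid at (150.00, 95.00).
hole: A = −π·58² = -10568.32, centroid at (202.00, 104.00).
ΣA = 46431.68 mm², ΣAx̄ = 6415199.83 mm³, ΣAȳ = 4315894.96 mm³.
x̄ = 6415199.83/46431.68 = 138.16 mm; ȳ = 4315894.96/46431.68 = 92.95 mm.

x̄ = 138.16 mm, ȳ = 92.95 mm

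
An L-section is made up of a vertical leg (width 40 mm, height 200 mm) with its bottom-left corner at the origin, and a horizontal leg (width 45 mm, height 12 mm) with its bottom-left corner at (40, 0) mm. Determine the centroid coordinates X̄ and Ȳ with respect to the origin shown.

Part | A | x̄ᵢ | ȳᵢ | A·x̄ᵢ | A·ȳᵢ
vertical leg | 8000.00 | 20.00 | 100.00 | 160000.00 | 800000.00
horizontal leg | 540.00 | 62.50 | 6.00 | 33750.00 | 3240.00
Σ | 8540.00 |  |  | 193750.00 | 803240.00
X̄ = 193750.00 / 8540.00 = 22.69 mm
Ȳ = 803240.00 / 8540.00 = 94.06 mm

X̄ = 22.69 mm, Ȳ = 94.06 mm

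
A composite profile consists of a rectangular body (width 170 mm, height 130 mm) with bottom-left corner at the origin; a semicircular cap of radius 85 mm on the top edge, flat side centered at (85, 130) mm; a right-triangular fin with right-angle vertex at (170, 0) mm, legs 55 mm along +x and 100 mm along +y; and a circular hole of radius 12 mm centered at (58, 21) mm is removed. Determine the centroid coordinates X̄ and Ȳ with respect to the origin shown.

Part | A | x̄ᵢ | ȳᵢ | A·x̄ᵢ | A·ȳᵢ
rectangular body | 22100.00 | 85.00 | 65.00 | 1878500.00 | 1436500.00
semicircular top | 11349.00 | 85.00 | 166.08 | 964665.29 | 1884787.12
triangular fin | 2750.00 | 188.33 | 33.33 | 517916.67 | 91666.67
hole | -452.39 | 58.00 | 21.00 | -26238.58 | -9500.18
Σ | 35746.61 |  |  | 3334843.38 | 3403453.61
X̄ = 3334843.38 / 35746.61 = 93.29 mm
Ȳ = 3403453.61 / 35746.61 = 95.21 mm

X̄ = 93.29 mm, Ȳ = 95.21 mm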